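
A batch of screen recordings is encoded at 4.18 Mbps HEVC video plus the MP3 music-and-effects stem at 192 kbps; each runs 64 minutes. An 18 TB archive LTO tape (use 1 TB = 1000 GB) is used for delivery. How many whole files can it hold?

8577

64 min = 3840 s
Audio: 192 kbps = 0.192 Mbps.
Total bitrate: 4.372 Mbps.
Per item: 4.372 Mbps × 3840 s = 16,788 Mb = 2,099 MB.
Capacity: 18 TB = 144,000,000 Mb; 8577.31 items → 8577 complete.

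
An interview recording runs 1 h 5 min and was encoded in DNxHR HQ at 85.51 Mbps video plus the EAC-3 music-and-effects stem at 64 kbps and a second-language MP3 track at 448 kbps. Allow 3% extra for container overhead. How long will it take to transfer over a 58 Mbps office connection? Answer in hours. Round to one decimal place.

1 h 5 min = 65 min = 3900 s
Audio total: 64 + 448 = 512 kbps = 0.512 Mbps.
Total bitrate: 86.022 Mbps.
File: 86.022 Mbps × 3900 s = 335485.8 Mb.
With 3% container overhead: ×1.03. → 345550.4 Mb.
At 58 Mbps: 345550.4 / 58 = 5957.8 s ≈ 1.65 hours.

1.7 hours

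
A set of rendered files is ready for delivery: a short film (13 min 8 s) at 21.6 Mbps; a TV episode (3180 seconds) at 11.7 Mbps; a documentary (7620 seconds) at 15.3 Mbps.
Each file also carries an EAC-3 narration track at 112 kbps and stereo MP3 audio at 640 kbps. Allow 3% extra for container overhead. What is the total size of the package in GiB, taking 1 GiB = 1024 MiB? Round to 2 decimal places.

21.53 GiB

Audio total: 112 + 640 = 752 kbps = 0.752 Mbps.
short film: 22.352 Mbps × 788 s × 1.03 = 18141.8 Mb
TV episode: 12.452 Mbps × 3180 s × 1.03 = 40785.3 Mb
documentary: 16.052 Mbps × 7620 s × 1.03 = 125985.7 Mb
Total: 184912.8 Mb = 23114.1 MB.
= 21.53 GiB.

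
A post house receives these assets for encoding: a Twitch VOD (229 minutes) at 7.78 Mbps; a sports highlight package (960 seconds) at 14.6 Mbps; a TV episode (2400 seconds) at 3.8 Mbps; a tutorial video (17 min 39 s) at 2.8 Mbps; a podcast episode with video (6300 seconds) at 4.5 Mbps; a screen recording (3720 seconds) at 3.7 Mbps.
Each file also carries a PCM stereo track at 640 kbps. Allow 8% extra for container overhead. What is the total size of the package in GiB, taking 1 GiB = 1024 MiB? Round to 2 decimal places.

24.28 GiB

Audio: 640 kbps = 0.640 Mbps.
Twitch VOD: 8.420 Mbps × 13740 s × 1.08 = 124946.1 Mb
sports highlight package: 15.240 Mbps × 960 s × 1.08 = 15800.8 Mb
TV episode: 4.440 Mbps × 2400 s × 1.08 = 11508.5 Mb
tutorial video: 3.440 Mbps × 1059 s × 1.08 = 3934.4 Mb
podcast episode with video: 5.140 Mbps × 6300 s × 1.08 = 34972.6 Mb
screen recording: 4.340 Mbps × 3720 s × 1.08 = 17436.4 Mb
Total: 208598.7 Mb = 26074.8 MB.
= 24.28 GiB.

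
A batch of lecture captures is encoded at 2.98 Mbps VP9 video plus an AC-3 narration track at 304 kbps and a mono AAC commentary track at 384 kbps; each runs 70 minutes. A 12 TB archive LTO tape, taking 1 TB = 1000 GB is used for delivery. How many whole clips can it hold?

70 min = 4200 s
Audio total: 304 + 384 = 688 kbps = 0.688 Mbps.
Total bitrate: 3.668 Mbps.
Per item: 3.668 Mbps × 4200 s = 15,406 Mb = 1,926 MB.
Capacity: 12 TB = 96,000,000 Mb; 6231.50 items → 6231 complete.

6231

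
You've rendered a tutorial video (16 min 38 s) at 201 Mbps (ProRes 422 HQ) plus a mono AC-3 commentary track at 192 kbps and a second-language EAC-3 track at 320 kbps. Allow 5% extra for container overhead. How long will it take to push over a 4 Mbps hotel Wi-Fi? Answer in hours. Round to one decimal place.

16 min 38 s = 998 s
Audio total: 192 + 320 = 512 kbps = 0.512 Mbps.
Total bitrate: 201.512 Mbps.
File: 201.512 Mbps × 998 s = 201109.0 Mb.
With 5% container overhead: ×1.05. → 211164.4 Mb.
At 4 Mbps: 211164.4 / 4 = 52791.1 s ≈ 14.7 hours.

14.7 hours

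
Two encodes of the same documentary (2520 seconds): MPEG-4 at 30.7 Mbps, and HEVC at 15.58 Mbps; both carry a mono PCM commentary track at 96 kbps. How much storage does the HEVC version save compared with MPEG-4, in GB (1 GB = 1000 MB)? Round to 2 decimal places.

Audio: 96 kbps = 0.096 Mbps.
MPEG-4: 30.796 Mbps × 2520 s = 77605.9 Mb = 9.701 GB.
HEVC: 15.676 Mbps × 2520 s = 39503.5 Mb = 4.938 GB.
Saving: 9.701 − 4.938 = 4.763 GB.

4.76 GB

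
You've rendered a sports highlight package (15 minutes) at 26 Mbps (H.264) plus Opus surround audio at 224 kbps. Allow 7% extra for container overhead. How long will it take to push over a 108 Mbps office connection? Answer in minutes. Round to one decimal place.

3.9 minutes

15 min = 900 s
Audio: 224 kbps = 0.224 Mbps.
Total bitrate: 26.224 Mbps.
File: 26.224 Mbps × 900 s = 23601.6 Mb.
With 7% container overhead: ×1.07. → 25253.7 Mb.
At 108 Mbps: 25253.7 / 108 = 233.8 s ≈ 3.9 minutes.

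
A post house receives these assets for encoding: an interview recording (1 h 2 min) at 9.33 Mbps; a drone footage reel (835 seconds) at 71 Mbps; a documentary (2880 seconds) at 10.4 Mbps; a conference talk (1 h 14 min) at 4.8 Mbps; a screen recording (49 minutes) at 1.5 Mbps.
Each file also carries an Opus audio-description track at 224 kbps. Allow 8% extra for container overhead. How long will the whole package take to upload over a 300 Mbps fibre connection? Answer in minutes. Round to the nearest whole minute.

Audio: 224 kbps = 0.224 Mbps.
interview recording: 9.554 Mbps × 3720 s × 1.08 = 38384.2 Mb
drone footage reel: 71.224 Mbps × 835 s × 1.08 = 64229.8 Mb
documentary: 10.624 Mbps × 2880 s × 1.08 = 33044.9 Mb
conference talk: 5.024 Mbps × 4440 s × 1.08 = 24091.1 Mb
screen recording: 1.724 Mbps × 2940 s × 1.08 = 5474.0 Mb
Total: 165224.0 Mb = 20653.0 MB.
At 300 Mbps: 165224.0 / 300 = 551 s ≈ 9.18 minutes.

9 minutes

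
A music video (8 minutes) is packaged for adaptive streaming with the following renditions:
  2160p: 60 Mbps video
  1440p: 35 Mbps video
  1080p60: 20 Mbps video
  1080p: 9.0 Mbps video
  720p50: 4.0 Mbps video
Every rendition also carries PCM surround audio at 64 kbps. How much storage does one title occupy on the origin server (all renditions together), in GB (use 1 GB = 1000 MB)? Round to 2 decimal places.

7.70 GB

8 min = 480 s
Audio: 64 kbps = 0.064 Mbps.
Sum of rendition bitrates: (60+0.064) + (35+0.064) + (20+0.064) + (9.0+0.064) + (4.0+0.064) = 128.320 Mbps.
× 480 s = 61,594 Mb = 7,699 MB = 7.699 GB.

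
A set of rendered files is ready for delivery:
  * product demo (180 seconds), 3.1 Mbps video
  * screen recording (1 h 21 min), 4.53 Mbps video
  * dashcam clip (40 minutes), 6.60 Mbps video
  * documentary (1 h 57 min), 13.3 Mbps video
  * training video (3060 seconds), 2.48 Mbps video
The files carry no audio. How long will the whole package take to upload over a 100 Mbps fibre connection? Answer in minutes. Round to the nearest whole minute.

23 minutes

product demo: 3.100 Mbps × 180 s = 558.0 Mb
screen recording: 4.530 Mbps × 4860 s = 22015.8 Mb
dashcam clip: 6.600 Mbps × 2400 s = 15840.0 Mb
documentary: 13.300 Mbps × 7020 s = 93366.0 Mb
training video: 2.480 Mbps × 3060 s = 7588.8 Mb
Total: 139368.6 Mb = 17421.1 MB.
At 100 Mbps: 139368.6 / 100 = 1394 s ≈ 23.2 minutes.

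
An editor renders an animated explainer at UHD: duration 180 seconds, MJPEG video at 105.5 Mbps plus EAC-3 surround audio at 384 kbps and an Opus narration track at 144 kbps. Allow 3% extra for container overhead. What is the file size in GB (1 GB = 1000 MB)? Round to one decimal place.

Audio total: 384 + 144 = 528 kbps = 0.528 Mbps.
Total bitrate: 105.5 + 0.528 = 106.028 Mbps.
Stream data: 106.028 Mbps × 180 s = 19085.0 Mb.
With 3% container overhead: ×1.03.
19,658 Mb ÷ 8 = 2,457 MB → 2.457 GB.

2.5 GB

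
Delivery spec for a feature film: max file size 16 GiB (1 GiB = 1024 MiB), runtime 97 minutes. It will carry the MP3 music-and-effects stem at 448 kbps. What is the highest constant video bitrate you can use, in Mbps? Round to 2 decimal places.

23.17 Mbps

Budget: 16 GiB = 137439.0 Mb.
97 min = 5820 s
Total bitrate budget: 137439.0 Mb / 5820 s = 23.615 Mbps.
Audio: 448 kbps = 0.448 Mbps.
Video: 23.615 − 0.448 = 23.167 Mbps.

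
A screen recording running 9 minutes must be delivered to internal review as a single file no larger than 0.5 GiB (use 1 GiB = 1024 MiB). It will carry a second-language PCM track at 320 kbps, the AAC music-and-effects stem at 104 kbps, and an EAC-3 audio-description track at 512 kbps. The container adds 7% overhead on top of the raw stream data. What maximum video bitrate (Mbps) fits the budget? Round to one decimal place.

6.5 Mbps

Budget: 0.5 GiB = 4295.0 Mb.
Stream payload after overhead: 4295.0 / 1.07 = 4014.0 Mb.
9 min = 540 s
Total bitrate budget: 4014.0 Mb / 540 s = 7.433 Mbps.
Audio total: 320 + 104 + 512 = 936 kbps = 0.936 Mbps.
Video: 7.433 − 0.936 = 6.497 Mbps.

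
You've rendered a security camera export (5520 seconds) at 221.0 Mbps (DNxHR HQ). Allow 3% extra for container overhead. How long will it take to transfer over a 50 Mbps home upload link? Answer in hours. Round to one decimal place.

7.0 hours

File: 221.000 Mbps × 5520 s = 1219920.0 Mb.
With 3% container overhead: ×1.03. → 1256517.6 Mb.
At 50 Mbps: 1256517.6 / 50 = 25130.4 s ≈ 6.98 hours.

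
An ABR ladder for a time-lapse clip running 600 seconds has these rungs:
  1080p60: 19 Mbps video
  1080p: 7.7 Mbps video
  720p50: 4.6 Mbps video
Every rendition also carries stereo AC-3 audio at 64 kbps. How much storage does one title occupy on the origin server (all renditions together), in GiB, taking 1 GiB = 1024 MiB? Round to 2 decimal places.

Audio: 64 kbps = 0.064 Mbps.
Sum of rendition bitrates: (19+0.064) + (7.7+0.064) + (4.6+0.064) = 31.492 Mbps.
× 600 s = 18,895 Mb = 2,362 MB = 2.200 GiB.

2.20 GiB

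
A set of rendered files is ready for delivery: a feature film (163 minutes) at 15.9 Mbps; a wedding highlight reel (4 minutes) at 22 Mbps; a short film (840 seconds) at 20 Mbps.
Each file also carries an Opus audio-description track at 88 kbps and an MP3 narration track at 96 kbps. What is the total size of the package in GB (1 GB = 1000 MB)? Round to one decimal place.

22.4 GB

Audio total: 88 + 96 = 184 kbps = 0.184 Mbps.
feature film: 16.084 Mbps × 9780 s = 157301.5 Mb
wedding highlight reel: 22.184 Mbps × 240 s = 5324.2 Mb
short film: 20.184 Mbps × 840 s = 16954.6 Mb
Total: 179580.2 Mb = 22447.5 MB.
= 22.45 GB.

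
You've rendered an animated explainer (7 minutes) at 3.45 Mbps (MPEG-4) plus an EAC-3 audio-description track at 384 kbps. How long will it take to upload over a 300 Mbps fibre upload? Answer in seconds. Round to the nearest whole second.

5 seconds

7 min = 420 s
Audio: 384 kbps = 0.384 Mbps.
Total bitrate: 3.834 Mbps.
File: 3.834 Mbps × 420 s = 1610.3 Mb.
At 300 Mbps: 1610.3 / 300 = 5.4 s ≈ 5.37 seconds.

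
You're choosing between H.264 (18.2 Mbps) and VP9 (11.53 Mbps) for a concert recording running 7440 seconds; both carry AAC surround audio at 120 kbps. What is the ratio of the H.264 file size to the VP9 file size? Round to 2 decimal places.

Audio: 120 kbps = 0.120 Mbps.
H.264: 18.320 Mbps × 7440 s = 136300.8 Mb = 15.868 GiB.
VP9: 11.650 Mbps × 7440 s = 86676.0 Mb = 10.090 GiB.
Ratio: 15.868 / 10.090 = 1.573.

1.57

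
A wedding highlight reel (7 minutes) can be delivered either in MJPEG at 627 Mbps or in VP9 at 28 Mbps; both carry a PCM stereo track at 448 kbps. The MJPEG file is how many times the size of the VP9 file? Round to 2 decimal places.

7 min = 420 s
Audio: 448 kbps = 0.448 Mbps.
MJPEG: 627.448 Mbps × 420 s = 263528.2 Mb = 30.679 GiB.
VP9: 28.448 Mbps × 420 s = 11948.2 Mb = 1.391 GiB.
Ratio: 30.679 / 1.391 = 22.056.

22.06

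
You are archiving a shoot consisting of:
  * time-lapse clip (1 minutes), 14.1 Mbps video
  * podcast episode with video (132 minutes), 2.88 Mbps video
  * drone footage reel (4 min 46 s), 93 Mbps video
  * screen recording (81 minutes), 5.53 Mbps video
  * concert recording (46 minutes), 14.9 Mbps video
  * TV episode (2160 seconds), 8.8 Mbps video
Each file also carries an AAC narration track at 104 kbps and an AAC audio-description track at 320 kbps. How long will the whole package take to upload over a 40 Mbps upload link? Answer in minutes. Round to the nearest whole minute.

60 minutes

Audio total: 104 + 320 = 424 kbps = 0.424 Mbps.
time-lapse clip: 14.524 Mbps × 60 s = 871.4 Mb
podcast episode with video: 3.304 Mbps × 7920 s = 26167.7 Mb
drone footage reel: 93.424 Mbps × 286 s = 26719.3 Mb
screen recording: 5.954 Mbps × 4860 s = 28936.4 Mb
concert recording: 15.324 Mbps × 2760 s = 42294.2 Mb
TV episode: 9.224 Mbps × 2160 s = 19923.8 Mb
Total: 144912.9 Mb = 18114.1 MB.
At 40 Mbps: 144912.9 / 40 = 3623 s ≈ 60.4 minutes.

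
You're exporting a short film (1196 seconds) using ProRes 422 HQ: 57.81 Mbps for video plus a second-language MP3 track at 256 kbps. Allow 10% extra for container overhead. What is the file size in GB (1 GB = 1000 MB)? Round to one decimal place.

Audio: 256 kbps = 0.256 Mbps.
Total bitrate: 57.81 + 0.256 = 58.066 Mbps.
Stream data: 58.066 Mbps × 1196 s = 69446.9 Mb.
With 10% container overhead: ×1.10.
76,392 Mb ÷ 8 = 9,549 MB → 9.549 GB.

9.5 GB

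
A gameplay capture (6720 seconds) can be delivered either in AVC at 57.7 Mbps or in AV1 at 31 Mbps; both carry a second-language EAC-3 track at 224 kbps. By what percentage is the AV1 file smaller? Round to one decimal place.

46.1%

Audio: 224 kbps = 0.224 Mbps.
AVC: 57.924 Mbps × 6720 s = 389249.3 Mb = 48.656 GB.
AV1: 31.224 Mbps × 6720 s = 209825.3 Mb = 26.228 GB.
Reduction: (1 − 26.228/48.656) × 100 = 46.09%.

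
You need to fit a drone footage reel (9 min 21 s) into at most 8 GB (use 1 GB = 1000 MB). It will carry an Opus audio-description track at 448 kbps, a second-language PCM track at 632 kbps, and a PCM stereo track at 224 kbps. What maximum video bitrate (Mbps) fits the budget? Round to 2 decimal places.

112.78 Mbps

Budget: 8 GB = 64000.0 Mb.
9 min 21 s = 561 s
Total bitrate budget: 64000.0 Mb / 561 s = 114.082 Mbps.
Audio total: 448 + 632 + 224 = 1304 kbps = 1.304 Mbps.
Video: 114.082 − 1.304 = 112.778 Mbps.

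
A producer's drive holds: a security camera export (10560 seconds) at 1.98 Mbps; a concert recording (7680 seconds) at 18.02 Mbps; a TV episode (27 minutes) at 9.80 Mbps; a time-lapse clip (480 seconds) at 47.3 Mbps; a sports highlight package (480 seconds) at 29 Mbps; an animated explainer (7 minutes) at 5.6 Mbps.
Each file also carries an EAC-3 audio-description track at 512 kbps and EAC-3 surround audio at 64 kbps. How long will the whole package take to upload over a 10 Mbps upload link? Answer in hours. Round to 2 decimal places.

6.29 hours

Audio total: 512 + 64 = 576 kbps = 0.576 Mbps.
security camera export: 2.556 Mbps × 10560 s = 26991.4 Mb
concert recording: 18.596 Mbps × 7680 s = 142817.3 Mb
TV episode: 10.376 Mbps × 1620 s = 16809.1 Mb
time-lapse clip: 47.876 Mbps × 480 s = 22980.5 Mb
sports highlight package: 29.576 Mbps × 480 s = 14196.5 Mb
animated explainer: 6.176 Mbps × 420 s = 2593.9 Mb
Total: 226388.6 Mb = 28298.6 MB.
At 10 Mbps: 226388.6 / 10 = 22639 s ≈ 6.29 hours.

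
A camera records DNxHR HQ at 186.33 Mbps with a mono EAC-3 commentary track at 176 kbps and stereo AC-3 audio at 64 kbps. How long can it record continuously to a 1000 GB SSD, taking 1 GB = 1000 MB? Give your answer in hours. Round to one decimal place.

Audio total: 176 + 64 = 240 kbps = 0.240 Mbps.
Total bitrate: 186.33 + 0.240 = 186.570 Mbps.
Capacity: 1000 GB = 8,000,000 Mb.
Recording time: 8,000,000 / 186.570 = 42,879 s ≈ 11.9 hours.

11.9 hours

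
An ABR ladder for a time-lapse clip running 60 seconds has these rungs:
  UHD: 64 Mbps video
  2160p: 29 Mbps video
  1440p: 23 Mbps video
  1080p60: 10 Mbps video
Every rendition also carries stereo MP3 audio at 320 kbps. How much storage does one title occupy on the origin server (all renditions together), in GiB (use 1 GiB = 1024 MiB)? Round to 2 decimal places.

Audio: 320 kbps = 0.320 Mbps.
Sum of rendition bitrates: (64+0.320) + (29+0.320) + (23+0.320) + (10+0.320) = 127.280 Mbps.
× 60 s = 7,637 Mb = 954.6 MB = 0.889 GiB.

0.89 GiB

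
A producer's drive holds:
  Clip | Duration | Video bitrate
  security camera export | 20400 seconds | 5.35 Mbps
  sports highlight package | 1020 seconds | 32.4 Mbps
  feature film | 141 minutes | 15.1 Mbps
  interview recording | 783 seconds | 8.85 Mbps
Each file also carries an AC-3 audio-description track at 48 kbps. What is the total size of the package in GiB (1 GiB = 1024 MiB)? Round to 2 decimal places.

Audio: 48 kbps = 0.048 Mbps.
security camera export: 5.398 Mbps × 20400 s = 110119.2 Mb
sports highlight package: 32.448 Mbps × 1020 s = 33097.0 Mb
feature film: 15.148 Mbps × 8460 s = 128152.1 Mb
interview recording: 8.898 Mbps × 783 s = 6967.1 Mb
Total: 278335.4 Mb = 34791.9 MB.
= 32.40 GiB.

32.40 GiB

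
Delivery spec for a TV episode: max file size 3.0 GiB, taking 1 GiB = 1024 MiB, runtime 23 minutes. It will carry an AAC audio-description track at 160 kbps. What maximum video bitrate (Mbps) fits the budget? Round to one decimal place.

Budget: 3.0 GiB = 25769.8 Mb.
23 min = 1380 s
Total bitrate budget: 25769.8 Mb / 1380 s = 18.674 Mbps.
Audio: 160 kbps = 0.160 Mbps.
Video: 18.674 − 0.160 = 18.514 Mbps.

18.5 Mbps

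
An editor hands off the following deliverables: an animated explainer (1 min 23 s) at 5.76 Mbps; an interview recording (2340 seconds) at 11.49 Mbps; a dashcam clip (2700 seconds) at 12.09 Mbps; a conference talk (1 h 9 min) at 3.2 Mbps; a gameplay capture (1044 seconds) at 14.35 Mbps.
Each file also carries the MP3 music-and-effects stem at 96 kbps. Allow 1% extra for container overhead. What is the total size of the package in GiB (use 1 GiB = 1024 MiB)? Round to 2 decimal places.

Audio: 96 kbps = 0.096 Mbps.
animated explainer: 5.856 Mbps × 83 s × 1.01 = 490.9 Mb
interview recording: 11.586 Mbps × 2340 s × 1.01 = 27382.4 Mb
dashcam clip: 12.186 Mbps × 2700 s × 1.01 = 33231.2 Mb
conference talk: 3.296 Mbps × 4140 s × 1.01 = 13781.9 Mb
gameplay capture: 14.446 Mbps × 1044 s × 1.01 = 15232.4 Mb
Total: 90118.8 Mb = 11264.9 MB.
= 10.49 GiB.

10.49 GiB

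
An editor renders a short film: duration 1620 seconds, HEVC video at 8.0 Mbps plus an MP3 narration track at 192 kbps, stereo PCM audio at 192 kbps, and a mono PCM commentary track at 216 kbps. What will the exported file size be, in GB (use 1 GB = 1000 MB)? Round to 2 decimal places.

Audio total: 192 + 192 + 216 = 600 kbps = 0.600 Mbps.
Total bitrate: 8.0 + 0.600 = 8.600 Mbps.
Stream data: 8.600 Mbps × 1620 s = 13932.0 Mb.
13,932 Mb ÷ 8 = 1,742 MB → 1.742 GB.

1.74 GB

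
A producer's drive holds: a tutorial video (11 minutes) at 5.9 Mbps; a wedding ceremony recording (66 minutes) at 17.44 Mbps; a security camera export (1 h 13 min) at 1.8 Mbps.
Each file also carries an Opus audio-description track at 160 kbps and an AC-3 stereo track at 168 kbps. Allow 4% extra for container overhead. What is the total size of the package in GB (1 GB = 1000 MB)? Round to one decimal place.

Audio total: 160 + 168 = 328 kbps = 0.328 Mbps.
tutorial video: 6.228 Mbps × 660 s × 1.04 = 4274.9 Mb
wedding ceremony recording: 17.768 Mbps × 3960 s × 1.04 = 73175.7 Mb
security camera export: 2.128 Mbps × 4380 s × 1.04 = 9693.5 Mb
Total: 87144.1 Mb = 10893.0 MB.
= 10.89 GB.

10.9 GB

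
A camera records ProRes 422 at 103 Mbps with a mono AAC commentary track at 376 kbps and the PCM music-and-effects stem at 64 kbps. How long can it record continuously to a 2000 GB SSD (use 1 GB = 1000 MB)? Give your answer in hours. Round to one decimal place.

43.0 hours

Audio total: 376 + 64 = 440 kbps = 0.440 Mbps.
Total bitrate: 103 + 0.440 = 103.440 Mbps.
Capacity: 2000 GB = 16,000,000 Mb.
Recording time: 16,000,000 / 103.440 = 154,679 s ≈ 43.0 hours.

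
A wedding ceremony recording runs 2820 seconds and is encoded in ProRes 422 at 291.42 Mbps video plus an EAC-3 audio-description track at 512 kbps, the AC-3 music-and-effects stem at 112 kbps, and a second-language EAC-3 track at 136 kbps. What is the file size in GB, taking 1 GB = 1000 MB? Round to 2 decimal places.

Audio total: 512 + 112 + 136 = 760 kbps = 0.760 Mbps.
Total bitrate: 291.42 + 0.760 = 292.180 Mbps.
Stream data: 292.180 Mbps × 2820 s = 823947.6 Mb.
823,948 Mb ÷ 8 = 102,993 MB → 103.0 GB.

102.99 GB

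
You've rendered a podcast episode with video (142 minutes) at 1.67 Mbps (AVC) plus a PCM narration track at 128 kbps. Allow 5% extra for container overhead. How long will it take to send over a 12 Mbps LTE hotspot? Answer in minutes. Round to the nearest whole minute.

142 min = 8520 s
Audio: 128 kbps = 0.128 Mbps.
Total bitrate: 1.798 Mbps.
File: 1.798 Mbps × 8520 s = 15319.0 Mb.
With 5% container overhead: ×1.05. → 16084.9 Mb.
At 12 Mbps: 16084.9 / 12 = 1340.4 s ≈ 22.3 minutes.

22 minutes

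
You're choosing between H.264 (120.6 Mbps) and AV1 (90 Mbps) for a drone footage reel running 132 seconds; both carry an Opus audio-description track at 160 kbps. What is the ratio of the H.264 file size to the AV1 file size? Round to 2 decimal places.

1.34

Audio: 160 kbps = 0.160 Mbps.
H.264: 120.760 Mbps × 132 s = 15940.3 Mb = 1.856 GiB.
AV1: 90.160 Mbps × 132 s = 11901.1 Mb = 1.385 GiB.
Ratio: 1.856 / 1.385 = 1.339.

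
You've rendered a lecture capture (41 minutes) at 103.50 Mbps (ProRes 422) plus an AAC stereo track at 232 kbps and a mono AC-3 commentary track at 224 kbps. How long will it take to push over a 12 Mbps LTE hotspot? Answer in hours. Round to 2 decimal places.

41 min = 2460 s
Audio total: 232 + 224 = 456 kbps = 0.456 Mbps.
Total bitrate: 103.956 Mbps.
File: 103.956 Mbps × 2460 s = 255731.8 Mb.
At 12 Mbps: 255731.8 / 12 = 21311.0 s ≈ 5.92 hours.

5.92 hours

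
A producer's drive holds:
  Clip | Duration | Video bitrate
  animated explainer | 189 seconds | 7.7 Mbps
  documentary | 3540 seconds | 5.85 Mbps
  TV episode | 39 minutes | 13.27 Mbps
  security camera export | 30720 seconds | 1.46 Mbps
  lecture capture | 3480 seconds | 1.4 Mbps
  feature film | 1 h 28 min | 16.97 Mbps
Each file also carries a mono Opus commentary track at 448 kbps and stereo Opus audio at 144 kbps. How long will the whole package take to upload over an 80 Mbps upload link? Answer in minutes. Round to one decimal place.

Audio total: 448 + 144 = 592 kbps = 0.592 Mbps.
animated explainer: 8.292 Mbps × 189 s = 1567.2 Mb
documentary: 6.442 Mbps × 3540 s = 22804.7 Mb
TV episode: 13.862 Mbps × 2340 s = 32437.1 Mb
security camera export: 2.052 Mbps × 30720 s = 63037.4 Mb
lecture capture: 1.992 Mbps × 3480 s = 6932.2 Mb
feature film: 17.562 Mbps × 5280 s = 92727.4 Mb
Total: 219505.9 Mb = 27438.2 MB.
At 80 Mbps: 219505.9 / 80 = 2744 s ≈ 45.7 minutes.

45.7 minutes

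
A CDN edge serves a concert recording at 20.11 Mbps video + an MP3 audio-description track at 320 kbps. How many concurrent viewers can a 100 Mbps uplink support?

4

Audio: 320 kbps = 0.320 Mbps.
Per-viewer media rate: 20.430 Mbps.
100 Mbps = 100.0 Mbps; 100.0 / 20.430 = 4.89 → 4 viewers.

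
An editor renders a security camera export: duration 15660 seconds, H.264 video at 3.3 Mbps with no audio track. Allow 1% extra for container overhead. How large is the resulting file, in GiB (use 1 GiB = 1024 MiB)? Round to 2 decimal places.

Total bitrate: 3.3 Mbps.
Stream data: 3.300 Mbps × 15660 s = 51678.0 Mb.
With 1% container overhead: ×1.01.
52,195 Mb = 6,524,347,500 bytes ÷ 1,073,741,824 = 6.076 GiB.

6.08 GiB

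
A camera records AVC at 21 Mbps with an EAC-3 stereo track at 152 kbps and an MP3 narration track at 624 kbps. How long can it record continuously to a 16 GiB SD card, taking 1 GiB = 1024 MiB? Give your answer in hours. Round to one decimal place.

Audio total: 152 + 624 = 776 kbps = 0.776 Mbps.
Total bitrate: 21 + 0.776 = 21.776 Mbps.
Capacity: 16 GiB = 137,439 Mb.
Recording time: 137,439 / 21.776 = 6,311 s ≈ 1.75 hours.

1.8 hours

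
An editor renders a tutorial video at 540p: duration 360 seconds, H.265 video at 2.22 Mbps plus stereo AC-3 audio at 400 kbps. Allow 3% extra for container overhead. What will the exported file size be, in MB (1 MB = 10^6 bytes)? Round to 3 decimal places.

Audio: 400 kbps = 0.400 Mbps.
Total bitrate: 2.22 + 0.400 = 2.620 Mbps.
Stream data: 2.620 Mbps × 360 s = 943.2 Mb.
With 3% container overhead: ×1.03.
971.5 Mb ÷ 8 = 121.4 MB → 121.4 MB.

121.437 MB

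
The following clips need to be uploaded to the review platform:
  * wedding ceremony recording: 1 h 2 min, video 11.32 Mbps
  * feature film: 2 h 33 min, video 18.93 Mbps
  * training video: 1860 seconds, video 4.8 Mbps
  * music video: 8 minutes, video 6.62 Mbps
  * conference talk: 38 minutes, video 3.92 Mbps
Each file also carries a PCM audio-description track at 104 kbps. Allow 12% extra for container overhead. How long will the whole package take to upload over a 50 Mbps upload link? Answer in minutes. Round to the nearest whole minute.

89 minutes

Audio: 104 kbps = 0.104 Mbps.
wedding ceremony recording: 11.424 Mbps × 3720 s × 1.12 = 47597.0 Mb
feature film: 19.034 Mbps × 9180 s × 1.12 = 195700.0 Mb
training video: 4.904 Mbps × 1860 s × 1.12 = 10216.0 Mb
music video: 6.724 Mbps × 480 s × 1.12 = 3614.8 Mb
conference talk: 4.024 Mbps × 2280 s × 1.12 = 10275.7 Mb
Total: 267403.4 Mb = 33425.4 MB.
At 50 Mbps: 267403.4 / 50 = 5348 s ≈ 89.1 minutes.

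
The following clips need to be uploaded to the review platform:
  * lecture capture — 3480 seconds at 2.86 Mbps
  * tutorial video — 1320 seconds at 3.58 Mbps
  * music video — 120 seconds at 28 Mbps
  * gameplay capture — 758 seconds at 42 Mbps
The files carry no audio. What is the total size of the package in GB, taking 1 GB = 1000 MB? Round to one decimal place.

6.2 GB

lecture capture: 2.860 Mbps × 3480 s = 9952.8 Mb
tutorial video: 3.580 Mbps × 1320 s = 4725.6 Mb
music video: 28.000 Mbps × 120 s = 3360.0 Mb
gameplay capture: 42.000 Mbps × 758 s = 31836.0 Mb
Total: 49874.4 Mb = 6234.3 MB.
= 6.234 GB.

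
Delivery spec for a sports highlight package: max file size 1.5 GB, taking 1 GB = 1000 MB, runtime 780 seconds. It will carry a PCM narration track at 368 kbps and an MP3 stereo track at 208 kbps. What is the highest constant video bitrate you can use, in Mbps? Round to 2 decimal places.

14.81 Mbps

Budget: 1.5 GB = 12000.0 Mb.
Total bitrate budget: 12000.0 Mb / 780 s = 15.385 Mbps.
Audio total: 368 + 208 = 576 kbps = 0.576 Mbps.
Video: 15.385 − 0.576 = 14.809 Mbps.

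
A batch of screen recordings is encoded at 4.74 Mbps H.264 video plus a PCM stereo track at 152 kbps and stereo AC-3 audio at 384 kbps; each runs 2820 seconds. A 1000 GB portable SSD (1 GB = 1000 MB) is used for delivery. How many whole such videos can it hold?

Audio total: 152 + 384 = 536 kbps = 0.536 Mbps.
Total bitrate: 5.276 Mbps.
Per item: 5.276 Mbps × 2820 s = 14,878 Mb = 1,860 MB.
Capacity: 1000 GB = 8,000,000 Mb; 537.70 items → 537 complete.

537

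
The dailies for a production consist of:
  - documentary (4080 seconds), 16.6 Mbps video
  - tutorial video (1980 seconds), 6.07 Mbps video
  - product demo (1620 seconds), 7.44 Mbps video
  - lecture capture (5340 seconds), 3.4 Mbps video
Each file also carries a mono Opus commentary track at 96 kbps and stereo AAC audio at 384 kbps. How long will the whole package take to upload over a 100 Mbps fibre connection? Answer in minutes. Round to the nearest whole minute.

Audio total: 96 + 384 = 480 kbps = 0.480 Mbps.
documentary: 17.080 Mbps × 4080 s = 69686.4 Mb
tutorial video: 6.550 Mbps × 1980 s = 12969.0 Mb
product demo: 7.920 Mbps × 1620 s = 12830.4 Mb
lecture capture: 3.880 Mbps × 5340 s = 20719.2 Mb
Total: 116205.0 Mb = 14525.6 MB.
At 100 Mbps: 116205.0 / 100 = 1162 s ≈ 19.4 minutes.

19 minutes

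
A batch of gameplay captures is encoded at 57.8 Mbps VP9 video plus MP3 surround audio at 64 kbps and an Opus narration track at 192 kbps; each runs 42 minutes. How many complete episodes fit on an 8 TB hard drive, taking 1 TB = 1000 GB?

42 min = 2520 s
Audio total: 64 + 192 = 256 kbps = 0.256 Mbps.
Total bitrate: 58.056 Mbps.
Per item: 58.056 Mbps × 2520 s = 146,301 Mb = 18,288 MB.
Capacity: 8 TB = 64,000,000 Mb; 437.45 items → 437 complete.

437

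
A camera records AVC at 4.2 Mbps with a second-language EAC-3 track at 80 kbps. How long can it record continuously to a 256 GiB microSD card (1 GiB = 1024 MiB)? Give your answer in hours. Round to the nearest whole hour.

Audio: 80 kbps = 0.080 Mbps.
Total bitrate: 4.2 + 0.080 = 4.280 Mbps.
Capacity: 256 GiB = 2,199,023 Mb.
Recording time: 2,199,023 / 4.280 = 513,790 s ≈ 143 hours.

143 hours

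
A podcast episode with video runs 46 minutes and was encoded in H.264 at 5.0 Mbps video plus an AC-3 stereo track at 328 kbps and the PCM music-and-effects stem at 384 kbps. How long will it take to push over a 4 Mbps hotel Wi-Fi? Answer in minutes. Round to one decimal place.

65.7 minutes

46 min = 2760 s
Audio total: 328 + 384 = 712 kbps = 0.712 Mbps.
Total bitrate: 5.712 Mbps.
File: 5.712 Mbps × 2760 s = 15765.1 Mb.
At 4 Mbps: 15765.1 / 4 = 3941.3 s ≈ 65.7 minutes.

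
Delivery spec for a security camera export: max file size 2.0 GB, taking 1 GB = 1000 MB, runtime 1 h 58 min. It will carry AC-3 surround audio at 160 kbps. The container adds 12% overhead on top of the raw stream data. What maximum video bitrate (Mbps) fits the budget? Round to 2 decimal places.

Budget: 2.0 GB = 16000.0 Mb.
Stream payload after overhead: 16000.0 / 1.12 = 14285.7 Mb.
1 h 58 min = 118 min = 7080 s
Total bitrate budget: 14285.7 Mb / 7080 s = 2.018 Mbps.
Audio: 160 kbps = 0.160 Mbps.
Video: 2.018 − 0.160 = 1.858 Mbps.

1.86 Mbps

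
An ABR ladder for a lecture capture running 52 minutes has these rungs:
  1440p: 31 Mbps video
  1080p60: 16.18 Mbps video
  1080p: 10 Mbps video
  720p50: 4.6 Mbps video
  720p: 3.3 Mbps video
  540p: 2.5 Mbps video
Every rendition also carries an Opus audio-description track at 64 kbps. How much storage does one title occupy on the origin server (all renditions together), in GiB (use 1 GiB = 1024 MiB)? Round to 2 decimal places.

24.69 GiB

52 min = 3120 s
Audio: 64 kbps = 0.064 Mbps.
Sum of rendition bitrates: (31+0.064) + (16.18+0.064) + (10+0.064) + (4.6+0.064) + (3.3+0.064) + (2.5+0.064) = 67.964 Mbps.
× 3120 s = 212,048 Mb = 26,506 MB = 24.69 GiB.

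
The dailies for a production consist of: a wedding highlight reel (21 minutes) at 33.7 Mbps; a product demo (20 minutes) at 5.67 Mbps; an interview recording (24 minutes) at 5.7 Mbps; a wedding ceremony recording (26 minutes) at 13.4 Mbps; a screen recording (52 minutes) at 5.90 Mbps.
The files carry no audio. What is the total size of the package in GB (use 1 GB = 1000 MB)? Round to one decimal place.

wedding highlight reel: 33.700 Mbps × 1260 s = 42462.0 Mb
product demo: 5.670 Mbps × 1200 s = 6804.0 Mb
interview recording: 5.700 Mbps × 1440 s = 8208.0 Mb
wedding ceremony recording: 13.400 Mbps × 1560 s = 20904.0 Mb
screen recording: 5.900 Mbps × 3120 s = 18408.0 Mb
Total: 96786.0 Mb = 12098.2 MB.
= 12.10 GB.

12.1 GB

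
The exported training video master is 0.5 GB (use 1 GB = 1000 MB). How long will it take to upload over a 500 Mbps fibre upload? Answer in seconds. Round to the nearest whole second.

File: 0.5 GB = 4000.0 Mb.
At 500 Mbps: 4000.0 / 500 = 8.0 s ≈ 8 seconds.

8 seconds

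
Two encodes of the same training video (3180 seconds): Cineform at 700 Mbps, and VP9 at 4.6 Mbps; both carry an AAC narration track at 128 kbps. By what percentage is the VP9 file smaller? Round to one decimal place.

99.3%

Audio: 128 kbps = 0.128 Mbps.
Cineform: 700.128 Mbps × 3180 s = 2226407.0 Mb = 278.301 GB.
VP9: 4.728 Mbps × 3180 s = 15035.0 Mb = 1.879 GB.
Reduction: (1 − 1.879/278.301) × 100 = 99.32%.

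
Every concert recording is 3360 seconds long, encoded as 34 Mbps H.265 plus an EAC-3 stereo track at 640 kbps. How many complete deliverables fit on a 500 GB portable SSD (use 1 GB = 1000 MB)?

34

Audio: 640 kbps = 0.640 Mbps.
Total bitrate: 34.640 Mbps.
Per item: 34.640 Mbps × 3360 s = 116,390 Mb = 14,549 MB.
Capacity: 500 GB = 4,000,000 Mb; 34.37 items → 34 complete.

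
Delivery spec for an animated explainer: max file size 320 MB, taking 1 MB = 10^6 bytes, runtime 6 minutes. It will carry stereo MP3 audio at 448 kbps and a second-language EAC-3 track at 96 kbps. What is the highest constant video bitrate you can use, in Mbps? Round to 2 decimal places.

6.57 Mbps

Budget: 320 MB = 2560.0 Mb.
6 min = 360 s
Total bitrate budget: 2560.0 Mb / 360 s = 7.111 Mbps.
Audio total: 448 + 96 = 544 kbps = 0.544 Mbps.
Video: 7.111 − 0.544 = 6.567 Mbps.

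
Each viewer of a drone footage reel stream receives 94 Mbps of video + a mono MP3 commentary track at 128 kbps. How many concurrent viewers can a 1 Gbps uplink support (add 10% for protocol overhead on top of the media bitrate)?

9

Audio: 128 kbps = 0.128 Mbps.
Per-viewer media rate: 94.128 Mbps.
On the wire with 10% overhead: 103.541 Mbps.
1 Gbps = 1,000 Mbps; 1,000 / 103.541 = 9.66 → 9 viewers.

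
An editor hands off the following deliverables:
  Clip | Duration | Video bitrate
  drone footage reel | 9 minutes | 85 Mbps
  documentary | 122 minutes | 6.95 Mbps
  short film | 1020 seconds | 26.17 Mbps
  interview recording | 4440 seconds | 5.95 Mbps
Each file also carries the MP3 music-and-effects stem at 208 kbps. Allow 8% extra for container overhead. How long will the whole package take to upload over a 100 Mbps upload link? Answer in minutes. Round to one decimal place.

Audio: 208 kbps = 0.208 Mbps.
drone footage reel: 85.208 Mbps × 540 s × 1.08 = 49693.3 Mb
documentary: 7.158 Mbps × 7320 s × 1.08 = 56588.3 Mb
short film: 26.378 Mbps × 1020 s × 1.08 = 29058.0 Mb
interview recording: 6.158 Mbps × 4440 s × 1.08 = 29528.8 Mb
Total: 164868.4 Mb = 20608.6 MB.
At 100 Mbps: 164868.4 / 100 = 1649 s ≈ 27.5 minutes.

27.5 minutes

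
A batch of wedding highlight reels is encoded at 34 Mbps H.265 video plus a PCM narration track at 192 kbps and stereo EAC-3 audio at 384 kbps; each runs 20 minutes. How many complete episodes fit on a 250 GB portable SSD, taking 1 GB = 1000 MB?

48

20 min = 1200 s
Audio total: 192 + 384 = 576 kbps = 0.576 Mbps.
Total bitrate: 34.576 Mbps.
Per item: 34.576 Mbps × 1200 s = 41,491 Mb = 5,186 MB.
Capacity: 250 GB = 2,000,000 Mb; 48.20 items → 48 complete.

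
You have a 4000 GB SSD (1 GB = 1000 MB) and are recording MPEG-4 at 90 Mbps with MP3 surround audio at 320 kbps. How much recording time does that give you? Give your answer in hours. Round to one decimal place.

98.4 hours

Audio: 320 kbps = 0.320 Mbps.
Total bitrate: 90 + 0.320 = 90.320 Mbps.
Capacity: 4000 GB = 32,000,000 Mb.
Recording time: 32,000,000 / 90.320 = 354,296 s ≈ 98.4 hours.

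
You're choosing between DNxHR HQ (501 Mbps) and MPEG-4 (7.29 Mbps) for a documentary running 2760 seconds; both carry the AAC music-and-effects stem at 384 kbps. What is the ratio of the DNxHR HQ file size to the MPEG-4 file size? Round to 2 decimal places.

65.34

Audio: 384 kbps = 0.384 Mbps.
DNxHR HQ: 501.384 Mbps × 2760 s = 1383819.8 Mb = 161.098 GiB.
MPEG-4: 7.674 Mbps × 2760 s = 21180.2 Mb = 2.466 GiB.
Ratio: 161.098 / 2.466 = 65.335.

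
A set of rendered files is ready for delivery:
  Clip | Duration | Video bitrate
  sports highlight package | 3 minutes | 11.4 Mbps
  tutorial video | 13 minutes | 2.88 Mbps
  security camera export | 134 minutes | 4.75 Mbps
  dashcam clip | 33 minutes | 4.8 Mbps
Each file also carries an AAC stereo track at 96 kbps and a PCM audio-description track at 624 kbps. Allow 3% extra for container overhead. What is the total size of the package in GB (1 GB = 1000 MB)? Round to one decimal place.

7.7 GB

Audio total: 96 + 624 = 720 kbps = 0.720 Mbps.
sports highlight package: 12.120 Mbps × 180 s × 1.03 = 2247.0 Mb
tutorial video: 3.600 Mbps × 780 s × 1.03 = 2892.2 Mb
security camera export: 5.470 Mbps × 8040 s × 1.03 = 45298.2 Mb
dashcam clip: 5.520 Mbps × 1980 s × 1.03 = 11257.5 Mb
Total: 61694.9 Mb = 7711.9 MB.
= 7.712 GB.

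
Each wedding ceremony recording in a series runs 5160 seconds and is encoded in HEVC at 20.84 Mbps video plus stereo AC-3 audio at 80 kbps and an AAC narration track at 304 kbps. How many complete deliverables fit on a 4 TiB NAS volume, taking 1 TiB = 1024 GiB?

Audio total: 80 + 304 = 384 kbps = 0.384 Mbps.
Total bitrate: 21.224 Mbps.
Per item: 21.224 Mbps × 5160 s = 109,516 Mb = 13,689 MB.
Capacity: 4 TiB = 35,184,372 Mb; 321.27 items → 321 complete.

321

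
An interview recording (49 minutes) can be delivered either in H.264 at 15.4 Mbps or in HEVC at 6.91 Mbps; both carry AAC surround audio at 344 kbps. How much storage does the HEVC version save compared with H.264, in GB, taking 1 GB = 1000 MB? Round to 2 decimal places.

3.12 GB

49 min = 2940 s
Audio: 344 kbps = 0.344 Mbps.
H.264: 15.744 Mbps × 2940 s = 46287.4 Mb = 5.786 GB.
HEVC: 7.254 Mbps × 2940 s = 21326.8 Mb = 2.666 GB.
Saving: 5.786 − 2.666 = 3.120 GB.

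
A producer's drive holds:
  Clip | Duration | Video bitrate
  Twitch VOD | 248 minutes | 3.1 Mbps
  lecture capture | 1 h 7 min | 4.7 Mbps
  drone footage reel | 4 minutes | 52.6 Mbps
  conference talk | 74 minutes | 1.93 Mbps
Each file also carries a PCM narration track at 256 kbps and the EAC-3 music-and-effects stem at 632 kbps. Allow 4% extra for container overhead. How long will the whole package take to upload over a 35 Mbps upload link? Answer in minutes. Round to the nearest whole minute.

Audio total: 256 + 632 = 888 kbps = 0.888 Mbps.
Twitch VOD: 3.988 Mbps × 14880 s × 1.04 = 61715.1 Mb
lecture capture: 5.588 Mbps × 4020 s × 1.04 = 23362.3 Mb
drone footage reel: 53.488 Mbps × 240 s × 1.04 = 13350.6 Mb
conference talk: 2.818 Mbps × 4440 s × 1.04 = 13012.4 Mb
Total: 111440.4 Mb = 13930.1 MB.
At 35 Mbps: 111440.4 / 35 = 3184 s ≈ 53.1 minutes.

53 minutes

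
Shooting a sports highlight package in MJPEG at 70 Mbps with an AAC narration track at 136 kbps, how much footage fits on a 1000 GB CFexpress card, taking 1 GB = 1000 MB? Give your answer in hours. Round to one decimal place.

Audio: 136 kbps = 0.136 Mbps.
Total bitrate: 70 + 0.136 = 70.136 Mbps.
Capacity: 1000 GB = 8,000,000 Mb.
Recording time: 8,000,000 / 70.136 = 114,064 s ≈ 31.7 hours.

31.7 hours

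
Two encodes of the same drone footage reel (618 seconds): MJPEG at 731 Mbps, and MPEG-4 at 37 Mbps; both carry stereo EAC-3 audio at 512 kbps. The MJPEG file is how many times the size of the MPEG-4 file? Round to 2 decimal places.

Audio: 512 kbps = 0.512 Mbps.
MJPEG: 731.512 Mbps × 618 s = 452074.4 Mb = 52.628 GiB.
MPEG-4: 37.512 Mbps × 618 s = 23182.4 Mb = 2.699 GiB.
Ratio: 52.628 / 2.699 = 19.501.

19.50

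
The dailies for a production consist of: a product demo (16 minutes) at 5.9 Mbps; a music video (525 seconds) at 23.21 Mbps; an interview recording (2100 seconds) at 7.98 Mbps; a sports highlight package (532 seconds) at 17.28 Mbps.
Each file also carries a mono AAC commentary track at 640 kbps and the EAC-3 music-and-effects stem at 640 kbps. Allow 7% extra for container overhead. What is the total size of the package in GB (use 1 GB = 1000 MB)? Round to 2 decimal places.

Audio total: 640 + 640 = 1280 kbps = 1.280 Mbps.
product demo: 7.180 Mbps × 960 s × 1.07 = 7375.3 Mb
music video: 24.490 Mbps × 525 s × 1.07 = 13757.3 Mb
interview recording: 9.260 Mbps × 2100 s × 1.07 = 20807.2 Mb
sports highlight package: 18.560 Mbps × 532 s × 1.07 = 10565.1 Mb
Total: 52504.9 Mb = 6563.1 MB.
= 6.563 GB.

6.56 GB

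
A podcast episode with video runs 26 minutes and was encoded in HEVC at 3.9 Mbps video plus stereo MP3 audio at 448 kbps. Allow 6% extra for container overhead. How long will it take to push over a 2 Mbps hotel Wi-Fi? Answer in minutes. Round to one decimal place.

26 min = 1560 s
Audio: 448 kbps = 0.448 Mbps.
Total bitrate: 4.348 Mbps.
File: 4.348 Mbps × 1560 s = 6782.9 Mb.
With 6% container overhead: ×1.06. → 7189.9 Mb.
At 2 Mbps: 7189.9 / 2 = 3594.9 s ≈ 59.9 minutes.

59.9 minutes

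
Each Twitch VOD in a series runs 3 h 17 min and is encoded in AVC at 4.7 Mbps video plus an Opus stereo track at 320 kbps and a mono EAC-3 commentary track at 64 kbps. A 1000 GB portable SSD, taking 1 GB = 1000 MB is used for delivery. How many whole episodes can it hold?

3 h 17 min = 197 min = 11820 s
Audio total: 320 + 64 = 384 kbps = 0.384 Mbps.
Total bitrate: 5.084 Mbps.
Per item: 5.084 Mbps × 11820 s = 60,093 Mb = 7,512 MB.
Capacity: 1000 GB = 8,000,000 Mb; 133.13 items → 133 complete.

133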